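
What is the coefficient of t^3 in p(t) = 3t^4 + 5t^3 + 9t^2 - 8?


Read off the coefficient of t^3: 5


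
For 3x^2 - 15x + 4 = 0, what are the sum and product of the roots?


For ax^2+bx+c=0: sum = -b/a, product = c/a.
a=3, b=-15, c=4
Sum = -(-15)/3 = 5
Product = (4)/3 = 4/3


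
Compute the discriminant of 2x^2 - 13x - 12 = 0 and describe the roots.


D = b^2 - 4ac = (-13)^2 - 4(2)(-12) = 169 + 96 = 265
Since D > 0: two distinct irrational roots


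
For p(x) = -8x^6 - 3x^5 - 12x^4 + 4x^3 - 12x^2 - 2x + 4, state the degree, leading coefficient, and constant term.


Highest power of x is 6, with coefficient -8. Constant term is 4.
Degree = 6, leading coefficient = -8, constant term = 4


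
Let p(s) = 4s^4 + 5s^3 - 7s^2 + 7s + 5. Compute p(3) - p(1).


p(3) = 422
p(1) = 14
p(3) - p(1) = 422 - 14 = 408


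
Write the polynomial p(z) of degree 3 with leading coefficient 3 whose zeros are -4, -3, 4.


p(z) = 3(z + 4)(z + 3)(z - 4)
Expand: 3z^3 + 9z^2 - 48z - 144


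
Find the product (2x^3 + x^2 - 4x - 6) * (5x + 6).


Distribute each term of the first polynomial:
  (2x^3)(5x + 6) = 10x^4 + 12x^3
  (x^2)(5x + 6) = 5x^3 + 6x^2
  (-4x)(5x + 6) = -20x^2 - 24x
  (-6)(5x + 6) = -30x - 36
Sum: 10x^4 + 17x^3 - 14x^2 - 54x - 36


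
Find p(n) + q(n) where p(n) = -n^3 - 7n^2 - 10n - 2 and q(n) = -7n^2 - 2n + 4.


Align terms by degree and add:
  -n^3 - 7n^2 - 10n - 2
  -7n^2 - 2n + 4
= -n^3 - 14n^2 - 12n + 2


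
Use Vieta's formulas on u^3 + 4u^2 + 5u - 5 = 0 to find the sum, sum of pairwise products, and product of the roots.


Monic cubic u^3+bu^2+cu+d=0: sum=-b, pairwise sum=c, product=-d.
b=4, c=5, d=-5
r1+r2+r3 = -4
r1r2+r1r3+r2r3 = 5
r1r2r3 = 5


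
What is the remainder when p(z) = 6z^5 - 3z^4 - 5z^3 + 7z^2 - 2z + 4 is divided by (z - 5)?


By the Remainder Theorem, the remainder equals p(5):
  6*(5)^5 = 18750
  -3*(5)^4 = -1875
  -5*(5)^3 = -625
  7*(5)^2 = 175
  -2*(5)^1 = -10
  constant: 4
Sum: 18750 - 1875 - 625 + 175 - 10 + 4 = 16419


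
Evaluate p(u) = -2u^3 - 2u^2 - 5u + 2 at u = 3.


Using direct substitution:
  -2 * (3)^3 = -54
  -2 * (3)^2 = -18
  -5 * (3)^1 = -15
  constant: 2
Sum = -54 - 18 - 15 + 2 = -85


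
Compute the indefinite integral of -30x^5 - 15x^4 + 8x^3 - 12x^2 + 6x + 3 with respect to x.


Reverse power rule on each term:
  ∫ -30x^5 dx = -5x^6
  ∫ -15x^4 dx = -3x^5
  ∫ 8x^3 dx = 2x^4
  ∫ -12x^2 dx = -4x^3
  ∫ 6x dx = 3x^2
  ∫ 3 dx = 3x
F(x) = -5x^6 - 3x^5 + 2x^4 - 4x^3 + 3x^2 + 3x + C


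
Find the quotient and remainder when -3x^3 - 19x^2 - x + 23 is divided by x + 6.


(-3x^3 - 19x^2 - x + 23) / (x + 6)
Step 1: -3x^2 * (x + 6) = -3x^3 - 18x^2; subtract.
Step 2: -x * (x + 6) = -x^2 - 6x; subtract.
Step 3: 5 * (x + 6) = 5x + 30; subtract.
Quotient: -3x^2 - x + 5, Remainder: -7


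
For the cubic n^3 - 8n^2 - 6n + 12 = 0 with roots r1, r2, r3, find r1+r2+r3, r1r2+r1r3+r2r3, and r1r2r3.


Monic cubic n^3+bn^2+cn+d=0: sum=-b, pairwise sum=c, product=-d.
b=-8, c=-6, d=12
r1+r2+r3 = 8
r1r2+r1r3+r2r3 = -6
r1r2r3 = -12


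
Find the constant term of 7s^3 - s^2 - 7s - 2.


Read off the constant term: -2


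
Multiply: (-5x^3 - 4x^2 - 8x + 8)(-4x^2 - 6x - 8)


Distribute each term of the first polynomial:
  (-5x^3)(-4x^2 - 6x - 8) = 20x^5 + 30x^4 + 40x^3
  (-4x^2)(-4x^2 - 6x - 8) = 16x^4 + 24x^3 + 32x^2
  (-8x)(-4x^2 - 6x - 8) = 32x^3 + 48x^2 + 64x
  (8)(-4x^2 - 6x - 8) = -32x^2 - 48x - 64
Sum: 20x^5 + 46x^4 + 96x^3 + 48x^2 + 16x - 64


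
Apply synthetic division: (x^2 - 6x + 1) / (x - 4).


Synthetic division with c = 4. Coefficients: 1, -6, 1
Bring down 1.
  1 * 4 = 4; 4 - 6 = -2
  -2 * 4 = -8; -8 + 1 = -7
Quotient: x - 2, Remainder: -7


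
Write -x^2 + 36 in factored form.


Roots satisfy r1 + r2 = -b/a = 0 and r1*r2 = c/a = -36.
So r1 = -6, r2 = 6.
-x^2 + 36 = -(x - r1)(x - r2) = -(x + 6)(x - 6)


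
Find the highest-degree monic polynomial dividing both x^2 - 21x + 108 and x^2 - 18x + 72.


Factor each:
  x^2 - 21x + 108 = (x - 12)(x - 9)
  x^2 - 18x + 72 = (x - 12)(x - 6)
Common monic factor: x - 12


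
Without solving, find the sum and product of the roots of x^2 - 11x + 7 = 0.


For ax^2+bx+c=0: sum = -b/a, product = c/a.
a=1, b=-11, c=7
Sum = -(-11)/1 = 11
Product = (7)/1 = 7


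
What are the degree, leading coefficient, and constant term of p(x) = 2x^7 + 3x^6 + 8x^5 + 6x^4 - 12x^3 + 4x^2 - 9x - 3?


Highest power of x is 7, with coefficient 2. Constant term is -3.
Degree = 7, leading coefficient = 2, constant term = -3


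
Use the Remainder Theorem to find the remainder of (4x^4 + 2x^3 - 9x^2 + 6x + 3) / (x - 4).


By the Remainder Theorem, the remainder equals p(4):
  4*(4)^4 = 1024
  2*(4)^3 = 128
  -9*(4)^2 = -144
  6*(4)^1 = 24
  constant: 3
Sum: 1024 + 128 - 144 + 24 + 3 = 1035


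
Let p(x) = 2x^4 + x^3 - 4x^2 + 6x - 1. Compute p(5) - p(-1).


p(5) = 1304
p(-1) = -10
p(5) - p(-1) = 1304 + 10 = 1314


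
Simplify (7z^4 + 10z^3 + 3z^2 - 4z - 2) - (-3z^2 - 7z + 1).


Distribute the minus sign:
  (7z^4 + 10z^3 + 3z^2 - 4z - 2)
- (-3z^2 - 7z + 1)
Negate second polynomial: 3z^2 + 7z - 1
Add: 7z^4 + 10z^3 + 6z^2 + 3z - 3


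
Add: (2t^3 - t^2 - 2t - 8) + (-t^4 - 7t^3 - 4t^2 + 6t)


Align terms by degree and add:
  2t^3 - t^2 - 2t - 8
  -t^4 - 7t^3 - 4t^2 + 6t
= -t^4 - 5t^3 - 5t^2 + 4t - 8


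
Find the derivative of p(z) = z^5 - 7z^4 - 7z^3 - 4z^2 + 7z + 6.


Apply the power rule term by term:
  d/dz(z^5) = 5z^4
  d/dz(-7z^4) = -28z^3
  d/dz(-7z^3) = -21z^2
  d/dz(-4z^2) = -8z
  d/dz(7z) = 7
  d/dz(6) = 0
p'(z) = 5z^4 - 28z^3 - 21z^2 - 8z + 7


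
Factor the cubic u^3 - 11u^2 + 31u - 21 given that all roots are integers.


Try integer roots (divisors of -21). u=1: p(1)=0.
Divide out (u - 1): quotient is u^2 - 10u + 21.
Factor the quadratic: (u - 3)(u - 7)
Result: (u - 1)(u - 3)(u - 7)


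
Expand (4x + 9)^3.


Expand (4x + 9)^3 by repeated multiplication:
  (4x + 9)^2 = 16x^2 + 72x + 81
= 64x^3 + 432x^2 + 972x + 729


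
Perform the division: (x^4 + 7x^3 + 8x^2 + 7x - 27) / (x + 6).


(x^4 + 7x^3 + 8x^2 + 7x - 27) / (x + 6)
Step 1: x^3 * (x + 6) = x^4 + 6x^3; subtract.
Step 2: x^2 * (x + 6) = x^3 + 6x^2; subtract.
Step 3: 2x * (x + 6) = 2x^2 + 12x; subtract.
Step 4: -5 * (x + 6) = -5x - 30; subtract.
Quotient: x^3 + x^2 + 2x - 5, Remainder: 3


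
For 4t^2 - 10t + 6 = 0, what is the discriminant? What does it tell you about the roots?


D = b^2 - 4ac = (-10)^2 - 4(4)(6) = 100 - 96 = 4
Since D > 0: two distinct rational roots


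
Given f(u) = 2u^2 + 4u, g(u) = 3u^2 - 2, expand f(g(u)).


Substitute g(u) into f:
f(g(u)) = 2*(3u^2 - 2)^2 + 4*(3u^2 - 2)
(3u^2 - 2)^2 = 9u^4 - 12u^2 + 4
Expand and combine: 18u^4 - 12u^2


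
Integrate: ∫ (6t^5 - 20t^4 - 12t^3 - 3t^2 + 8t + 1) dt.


Reverse power rule on each term:
  ∫ 6t^5 dt = t^6
  ∫ -20t^4 dt = -4t^5
  ∫ -12t^3 dt = -3t^4
  ∫ -3t^2 dt = -t^3
  ∫ 8t dt = 4t^2
  ∫ 1 dt = t
F(t) = t^6 - 4t^5 - 3t^4 - t^3 + 4t^2 + t + C


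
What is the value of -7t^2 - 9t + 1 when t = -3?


Using direct substitution:
  -7 * (-3)^2 = -63
  -9 * (-3)^1 = 27
  constant: 1
Sum = -63 + 27 + 1 = -35


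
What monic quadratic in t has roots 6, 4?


p(t) = (t - 6)(t - 4)
Expand: t^2 - 10t + 24


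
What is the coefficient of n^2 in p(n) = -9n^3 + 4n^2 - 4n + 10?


Read off the coefficient of n^2: 4


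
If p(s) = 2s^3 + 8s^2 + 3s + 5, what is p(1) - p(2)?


p(1) = 18
p(2) = 59
p(1) - p(2) = 18 - 59 = -41


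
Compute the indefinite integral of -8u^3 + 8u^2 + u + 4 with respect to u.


Reverse power rule on each term:
  ∫ -8u^3 du = -2u^4
  ∫ 8u^2 du = (8/3)u^3
  ∫ u du = (1/2)u^2
  ∫ 4 du = 4u
F(u) = -2u^4 + (8/3)u^3 + (1/2)u^2 + 4u + C


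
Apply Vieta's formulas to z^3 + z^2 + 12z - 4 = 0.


Monic cubic z^3+bz^2+cz+d=0: sum=-b, pairwise sum=c, product=-d.
b=1, c=12, d=-4
r1+r2+r3 = -1
r1r2+r1r3+r2r3 = 12
r1r2r3 = 4


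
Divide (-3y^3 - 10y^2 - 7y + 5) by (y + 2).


(-3y^3 - 10y^2 - 7y + 5) / (y + 2)
Step 1: -3y^2 * (y + 2) = -3y^3 - 6y^2; subtract.
Step 2: -4y * (y + 2) = -4y^2 - 8y; subtract.
Step 3: 1 * (y + 2) = y + 2; subtract.
Quotient: -3y^2 - 4y + 1, Remainder: 3


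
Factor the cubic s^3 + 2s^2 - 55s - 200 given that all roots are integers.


Try integer roots (divisors of -200). s=-5: p(-5)=0.
Divide out (s + 5): quotient is s^2 - 3s - 40.
Factor the quadratic: (s - 8)(s + 5)
Result: (s + 5)(s - 8)(s + 5)


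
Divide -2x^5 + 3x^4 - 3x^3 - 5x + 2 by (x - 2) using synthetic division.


Synthetic division with c = 2. Coefficients: -2, 3, -3, 0, -5, 2
Bring down -2.
  -2 * 2 = -4; -4 + 3 = -1
  -1 * 2 = -2; -2 - 3 = -5
  -5 * 2 = -10; -10 + 0 = -10
  -10 * 2 = -20; -20 - 5 = -25
  -25 * 2 = -50; -50 + 2 = -48
Quotient: -2x^4 - x^3 - 5x^2 - 10x - 25, Remainder: -48


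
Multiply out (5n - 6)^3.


Expand (5n - 6)^3 by repeated multiplication:
  (5n - 6)^2 = 25n^2 - 60n + 36
= 125n^3 - 450n^2 + 540n - 216


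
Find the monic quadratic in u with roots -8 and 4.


p(u) = (u + 8)(u - 4)
Expand: u^2 + 4u - 32


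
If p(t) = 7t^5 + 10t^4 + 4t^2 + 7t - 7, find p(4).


Using direct substitution:
  7 * (4)^5 = 7168
  10 * (4)^4 = 2560
  0 * (4)^3 = 0
  4 * (4)^2 = 64
  7 * (4)^1 = 28
  constant: -7
Sum = 7168 + 2560 + 0 + 64 + 28 - 7 = 9813


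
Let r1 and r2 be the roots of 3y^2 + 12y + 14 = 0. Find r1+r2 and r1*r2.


For ay^2+by+c=0: sum = -b/a, product = c/a.
a=3, b=12, c=14
Sum = -(12)/3 = -4
Product = (14)/3 = 14/3


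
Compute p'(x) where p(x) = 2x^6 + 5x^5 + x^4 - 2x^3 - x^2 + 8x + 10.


Apply the power rule term by term:
  d/dx(2x^6) = 12x^5
  d/dx(5x^5) = 25x^4
  d/dx(x^4) = 4x^3
  d/dx(-2x^3) = -6x^2
  d/dx(-x^2) = -2x
  d/dx(8x) = 8
  d/dx(10) = 0
p'(x) = 12x^5 + 25x^4 + 4x^3 - 6x^2 - 2x + 8


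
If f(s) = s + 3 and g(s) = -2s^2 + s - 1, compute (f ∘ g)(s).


Substitute g(s) into f:
f(g(s)) = 1*(-2s^2 + s - 1) + 3
Expand and combine: -2s^2 + s + 2


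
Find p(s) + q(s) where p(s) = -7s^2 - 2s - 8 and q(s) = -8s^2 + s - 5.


Align terms by degree and add:
  -7s^2 - 2s - 8
  -8s^2 + s - 5
= -15s^2 - s - 13


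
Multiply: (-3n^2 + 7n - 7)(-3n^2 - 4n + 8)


Distribute each term of the first polynomial:
  (-3n^2)(-3n^2 - 4n + 8) = 9n^4 + 12n^3 - 24n^2
  (7n)(-3n^2 - 4n + 8) = -21n^3 - 28n^2 + 56n
  (-7)(-3n^2 - 4n + 8) = 21n^2 + 28n - 56
Sum: 9n^4 - 9n^3 - 31n^2 + 84n - 56


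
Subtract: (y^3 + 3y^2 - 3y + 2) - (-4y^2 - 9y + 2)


Distribute the minus sign:
  (y^3 + 3y^2 - 3y + 2)
- (-4y^2 - 9y + 2)
Negate second polynomial: 4y^2 + 9y - 2
Add: y^3 + 7y^2 + 6y


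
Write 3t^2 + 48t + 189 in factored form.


Roots satisfy r1 + r2 = -b/a = -16 and r1*r2 = c/a = 63.
So r1 = -9, r2 = -7.
3t^2 + 48t + 189 = 3(t - r1)(t - r2) = 3(t + 9)(t + 7)


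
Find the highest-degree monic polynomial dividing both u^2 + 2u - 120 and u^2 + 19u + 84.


Factor each:
  u^2 + 2u - 120 = (u + 12)(u - 10)
  u^2 + 19u + 84 = (u + 12)(u + 7)
Common monic factor: u + 12


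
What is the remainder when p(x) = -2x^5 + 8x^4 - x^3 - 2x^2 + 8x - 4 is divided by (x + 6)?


By the Remainder Theorem, the remainder equals p(-6):
  -2*(-6)^5 = 15552
  8*(-6)^4 = 10368
  -1*(-6)^3 = 216
  -2*(-6)^2 = -72
  8*(-6)^1 = -48
  constant: -4
Sum: 15552 + 10368 + 216 - 72 - 48 - 4 = 26012


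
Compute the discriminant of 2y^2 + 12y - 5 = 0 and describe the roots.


D = b^2 - 4ac = (12)^2 - 4(2)(-5) = 144 + 40 = 184
Since D > 0: two distinct irrational roots


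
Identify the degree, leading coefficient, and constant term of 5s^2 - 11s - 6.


Highest power of s is 2, with coefficient 5. Constant term is -6.
Degree = 2, leading coefficient = 5, constant term = -6


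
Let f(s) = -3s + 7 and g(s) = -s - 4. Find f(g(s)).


Substitute g(s) into f:
f(g(s)) = -3*(-s - 4) + 7
Expand and combine: 3s + 19


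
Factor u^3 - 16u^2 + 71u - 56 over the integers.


Try integer roots (divisors of -56). u=1: p(1)=0.
Divide out (u - 1): quotient is u^2 - 15u + 56.
Factor the quadratic: (u - 8)(u - 7)
Result: (u - 1)(u - 8)(u - 7)


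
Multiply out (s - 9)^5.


Expand (s - 9)^5 by repeated multiplication:
  (s - 9)^2 = s^2 - 18s + 81
  (s - 9)^3 = s^3 - 27s^2 + 243s - 729
  (s - 9)^4 = s^4 - 36s^3 + 486s^2 - 2916s + 6561
= s^5 - 45s^4 + 810s^3 - 7290s^2 + 32805s - 59049


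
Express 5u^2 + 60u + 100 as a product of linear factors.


Roots satisfy r1 + r2 = -b/a = -12 and r1*r2 = c/a = 20.
So r1 = -10, r2 = -2.
5u^2 + 60u + 100 = 5(u - r1)(u - r2) = 5(u + 10)(u + 2)


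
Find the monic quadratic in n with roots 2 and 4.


p(n) = (n - 2)(n - 4)
Expand: n^2 - 6n + 8


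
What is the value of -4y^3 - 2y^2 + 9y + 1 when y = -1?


Using direct substitution:
  -4 * (-1)^3 = 4
  -2 * (-1)^2 = -2
  9 * (-1)^1 = -9
  constant: 1
Sum = 4 - 2 - 9 + 1 = -6


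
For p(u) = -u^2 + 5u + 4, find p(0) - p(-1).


p(0) = 4
p(-1) = -2
p(0) - p(-1) = 4 + 2 = 6


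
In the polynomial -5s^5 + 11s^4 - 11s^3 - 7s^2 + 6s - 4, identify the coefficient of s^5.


Read off the coefficient of s^5: -5


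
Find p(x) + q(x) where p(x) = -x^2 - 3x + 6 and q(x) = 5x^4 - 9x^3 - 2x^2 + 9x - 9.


Align terms by degree and add:
  -x^2 - 3x + 6
+ 5x^4 - 9x^3 - 2x^2 + 9x - 9
= 5x^4 - 9x^3 - 3x^2 + 6x - 3


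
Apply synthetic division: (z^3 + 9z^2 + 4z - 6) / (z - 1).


Synthetic division with c = 1. Coefficients: 1, 9, 4, -6
Bring down 1.
  1 * 1 = 1; 1 + 9 = 10
  10 * 1 = 10; 10 + 4 = 14
  14 * 1 = 14; 14 - 6 = 8
Quotient: z^2 + 10z + 14, Remainder: 8


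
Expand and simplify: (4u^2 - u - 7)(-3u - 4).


Distribute each term of the first polynomial:
  (4u^2)(-3u - 4) = -12u^3 - 16u^2
  (-u)(-3u - 4) = 3u^2 + 4u
  (-7)(-3u - 4) = 21u + 28
Sum: -12u^3 - 13u^2 + 25u + 28


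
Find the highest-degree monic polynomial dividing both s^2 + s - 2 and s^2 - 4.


Factor each:
  s^2 + s - 2 = (s + 2)(s - 1)
  s^2 - 4 = (s + 2)(s - 2)
Common monic factor: s + 2


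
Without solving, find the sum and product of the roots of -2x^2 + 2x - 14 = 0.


For ax^2+bx+c=0: sum = -b/a, product = c/a.
a=-2, b=2, c=-14
Sum = -(2)/-2 = 1
Product = (-14)/-2 = 7


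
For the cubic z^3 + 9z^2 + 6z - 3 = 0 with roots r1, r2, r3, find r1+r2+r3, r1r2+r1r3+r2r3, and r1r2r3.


Monic cubic z^3+bz^2+cz+d=0: sum=-b, pairwise sum=c, product=-d.
b=9, c=6, d=-3
r1+r2+r3 = -9
r1r2+r1r3+r2r3 = 6
r1r2r3 = 3


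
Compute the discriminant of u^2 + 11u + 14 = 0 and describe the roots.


D = b^2 - 4ac = (11)^2 - 4(1)(14) = 121 - 56 = 65
Since D > 0: two distinct irrational roots


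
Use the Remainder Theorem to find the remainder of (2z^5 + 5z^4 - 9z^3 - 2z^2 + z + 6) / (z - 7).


By the Remainder Theorem, the remainder equals p(7):
  2*(7)^5 = 33614
  5*(7)^4 = 12005
  -9*(7)^3 = -3087
  -2*(7)^2 = -98
  1*(7)^1 = 7
  constant: 6
Sum: 33614 + 12005 - 3087 - 98 + 7 + 6 = 42447


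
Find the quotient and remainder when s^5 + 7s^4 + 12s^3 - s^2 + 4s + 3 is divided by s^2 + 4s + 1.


(s^5 + 7s^4 + 12s^3 - s^2 + 4s + 3) / (s^2 + 4s + 1)
Step 1: s^3 * (s^2 + 4s + 1) = s^5 + 4s^4 + s^3; subtract.
Step 2: 3s^2 * (s^2 + 4s + 1) = 3s^4 + 12s^3 + 3s^2; subtract.
Step 3: -s * (s^2 + 4s + 1) = -s^3 - 4s^2 - s; subtract.
Step 4: 0 * (s^2 + 4s + 1) = 0; subtract.
Quotient: s^3 + 3s^2 - s, Remainder: 5s + 3


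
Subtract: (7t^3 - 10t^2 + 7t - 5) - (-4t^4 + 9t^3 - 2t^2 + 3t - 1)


Distribute the minus sign:
  (7t^3 - 10t^2 + 7t - 5)
- (-4t^4 + 9t^3 - 2t^2 + 3t - 1)
Negate second polynomial: 4t^4 - 9t^3 + 2t^2 - 3t + 1
Add: 4t^4 - 2t^3 - 8t^2 + 4t - 4


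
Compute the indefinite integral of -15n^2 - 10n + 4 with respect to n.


Reverse power rule on each term:
  ∫ -15n^2 dn = -5n^3
  ∫ -10n dn = -5n^2
  ∫ 4 dn = 4n
F(n) = -5n^3 - 5n^2 + 4n + C


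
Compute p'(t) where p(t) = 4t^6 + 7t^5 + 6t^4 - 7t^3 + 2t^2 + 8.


Apply the power rule term by term:
  d/dt(4t^6) = 24t^5
  d/dt(7t^5) = 35t^4
  d/dt(6t^4) = 24t^3
  d/dt(-7t^3) = -21t^2
  d/dt(2t^2) = 4t
  d/dt(8) = 0
p'(t) = 24t^5 + 35t^4 + 24t^3 - 21t^2 + 4t


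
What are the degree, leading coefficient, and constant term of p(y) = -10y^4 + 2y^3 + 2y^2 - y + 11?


Highest power of y is 4, with coefficient -10. Constant term is 11.
Degree = 4, leading coefficient = -10, constant term = 11


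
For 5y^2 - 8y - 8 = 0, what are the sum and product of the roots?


For ay^2+by+c=0: sum = -b/a, product = c/a.
a=5, b=-8, c=-8
Sum = -(-8)/5 = 8/5
Product = (-8)/5 = -8/5


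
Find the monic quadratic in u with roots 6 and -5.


p(u) = (u - 6)(u + 5)
Expand: u^2 - u - 30


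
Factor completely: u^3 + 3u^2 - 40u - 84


Try integer roots (divisors of -84). u=6: p(6)=0.
Divide out (u - 6): quotient is u^2 + 9u + 14.
Factor the quadratic: (u + 7)(u + 2)
Result: (u - 6)(u + 7)(u + 2)


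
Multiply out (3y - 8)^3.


Expand (3y - 8)^3 by repeated multiplication:
  (3y - 8)^2 = 9y^2 - 48y + 64
= 27y^3 - 216y^2 + 576y - 512


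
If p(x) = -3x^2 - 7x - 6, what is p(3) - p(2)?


p(3) = -54
p(2) = -32
p(3) - p(2) = -54 + 32 = -22


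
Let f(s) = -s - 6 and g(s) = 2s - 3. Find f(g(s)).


Substitute g(s) into f:
f(g(s)) = -1*(2s - 3) + (-6)
Expand and combine: -2s - 3


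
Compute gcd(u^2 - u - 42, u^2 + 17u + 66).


Factor each:
  u^2 - u - 42 = (u + 6)(u - 7)
  u^2 + 17u + 66 = (u + 6)(u + 11)
Common monic factor: u + 6


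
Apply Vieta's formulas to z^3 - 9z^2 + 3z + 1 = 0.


Monic cubic z^3+bz^2+cz+d=0: sum=-b, pairwise sum=c, product=-d.
b=-9, c=3, d=1
r1+r2+r3 = 9
r1r2+r1r3+r2r3 = 3
r1r2r3 = -1


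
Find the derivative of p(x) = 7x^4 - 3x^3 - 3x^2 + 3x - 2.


Apply the power rule term by term:
  d/dx(7x^4) = 28x^3
  d/dx(-3x^3) = -9x^2
  d/dx(-3x^2) = -6x
  d/dx(3x) = 3
  d/dx(-2) = 0
p'(x) = 28x^3 - 9x^2 - 6x + 3


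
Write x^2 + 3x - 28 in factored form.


Roots satisfy r1 + r2 = -b/a = -3 and r1*r2 = c/a = -28.
So r1 = 4, r2 = -7.
x^2 + 3x - 28 = (x - r1)(x - r2) = (x - 4)(x + 7)


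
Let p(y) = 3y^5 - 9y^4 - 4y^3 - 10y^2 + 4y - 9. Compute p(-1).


Using direct substitution:
  3 * (-1)^5 = -3
  -9 * (-1)^4 = -9
  -4 * (-1)^3 = 4
  -10 * (-1)^2 = -10
  4 * (-1)^1 = -4
  constant: -9
Sum = -3 - 9 + 4 - 10 - 4 - 9 = -31


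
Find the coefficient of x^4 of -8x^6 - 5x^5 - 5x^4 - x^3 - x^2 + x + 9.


Read off the coefficient of x^4: -5


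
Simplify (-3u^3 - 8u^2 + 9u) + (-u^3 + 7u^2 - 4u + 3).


Align terms by degree and add:
  -3u^3 - 8u^2 + 9u
  -u^3 + 7u^2 - 4u + 3
= -4u^3 - u^2 + 5u + 3


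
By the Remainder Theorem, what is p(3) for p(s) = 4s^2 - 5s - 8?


By the Remainder Theorem, the remainder equals p(3):
  4*(3)^2 = 36
  -5*(3)^1 = -15
  constant: -8
Sum: 36 - 15 - 8 = 13


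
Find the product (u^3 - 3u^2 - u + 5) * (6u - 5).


Distribute each term of the first polynomial:
  (u^3)(6u - 5) = 6u^4 - 5u^3
  (-3u^2)(6u - 5) = -18u^3 + 15u^2
  (-u)(6u - 5) = -6u^2 + 5u
  (5)(6u - 5) = 30u - 25
Sum: 6u^4 - 23u^3 + 9u^2 + 35u - 25


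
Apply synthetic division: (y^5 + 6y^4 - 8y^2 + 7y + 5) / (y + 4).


Synthetic division with c = -4. Coefficients: 1, 6, 0, -8, 7, 5
Bring down 1.
  1 * -4 = -4; -4 + 6 = 2
  2 * -4 = -8; -8 + 0 = -8
  -8 * -4 = 32; 32 - 8 = 24
  24 * -4 = -96; -96 + 7 = -89
  -89 * -4 = 356; 356 + 5 = 361
Quotient: y^4 + 2y^3 - 8y^2 + 24y - 89, Remainder: 361


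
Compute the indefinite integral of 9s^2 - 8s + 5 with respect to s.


Reverse power rule on each term:
  ∫ 9s^2 ds = 3s^3
  ∫ -8s ds = -4s^2
  ∫ 5 ds = 5s
F(s) = 3s^3 - 4s^2 + 5s + C


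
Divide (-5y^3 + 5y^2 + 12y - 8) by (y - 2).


(-5y^3 + 5y^2 + 12y - 8) / (y - 2)
Step 1: -5y^2 * (y - 2) = -5y^3 + 10y^2; subtract.
Step 2: -5y * (y - 2) = -5y^2 + 10y; subtract.
Step 3: 2 * (y - 2) = 2y - 4; subtract.
Quotient: -5y^2 - 5y + 2, Remainder: -4


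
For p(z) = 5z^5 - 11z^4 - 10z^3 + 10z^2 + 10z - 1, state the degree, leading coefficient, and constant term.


Highest power of z is 5, with coefficient 5. Constant term is -1.
Degree = 5, leading coefficient = 5, constant term = -1


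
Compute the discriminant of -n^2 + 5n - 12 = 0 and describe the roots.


D = b^2 - 4ac = (5)^2 - 4(-1)(-12) = 25 - 48 = -23
Since D < 0: two complex conjugate roots (no real roots)


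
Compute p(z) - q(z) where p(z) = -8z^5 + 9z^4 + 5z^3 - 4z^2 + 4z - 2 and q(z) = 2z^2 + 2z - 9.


Distribute the minus sign:
  (-8z^5 + 9z^4 + 5z^3 - 4z^2 + 4z - 2)
- (2z^2 + 2z - 9)
Negate second polynomial: -2z^2 - 2z + 9
Add: -8z^5 + 9z^4 + 5z^3 - 6z^2 + 2z + 7


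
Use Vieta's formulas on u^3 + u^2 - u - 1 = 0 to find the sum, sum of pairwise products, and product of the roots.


Monic cubic u^3+bu^2+cu+d=0: sum=-b, pairwise sum=c, product=-d.
b=1, c=-1, d=-1
r1+r2+r3 = -1
r1r2+r1r3+r2r3 = -1
r1r2r3 = 1


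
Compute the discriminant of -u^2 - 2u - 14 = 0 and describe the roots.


D = b^2 - 4ac = (-2)^2 - 4(-1)(-14) = 4 - 56 = -52
Since D < 0: two complex conjugate roots (no real roots)


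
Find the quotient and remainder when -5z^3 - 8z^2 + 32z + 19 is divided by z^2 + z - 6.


(-5z^3 - 8z^2 + 32z + 19) / (z^2 + z - 6)
Step 1: -5z * (z^2 + z - 6) = -5z^3 - 5z^2 + 30z; subtract.
Step 2: -3 * (z^2 + z - 6) = -3z^2 - 3z + 18; subtract.
Quotient: -5z - 3, Remainder: 5z + 1


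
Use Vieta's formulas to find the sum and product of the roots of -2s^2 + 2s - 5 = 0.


For as^2+bs+c=0: sum = -b/a, product = c/a.
a=-2, b=2, c=-5
Sum = -(2)/-2 = 1
Product = (-5)/-2 = 5/2


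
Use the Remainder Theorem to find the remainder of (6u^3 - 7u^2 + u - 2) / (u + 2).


By the Remainder Theorem, the remainder equals p(-2):
  6*(-2)^3 = -48
  -7*(-2)^2 = -28
  1*(-2)^1 = -2
  constant: -2
Sum: -48 - 28 - 2 - 2 = -80


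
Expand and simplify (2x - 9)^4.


Expand (2x - 9)^4 by repeated multiplication:
  (2x - 9)^2 = 4x^2 - 36x + 81
  (2x - 9)^3 = 8x^3 - 108x^2 + 486x - 729
= 16x^4 - 288x^3 + 1944x^2 - 5832x + 6561


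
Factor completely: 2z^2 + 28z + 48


Roots satisfy r1 + r2 = -b/a = -14 and r1*r2 = c/a = 24.
So r1 = -2, r2 = -12.
2z^2 + 28z + 48 = 2(z - r1)(z - r2) = 2(z + 2)(z + 12)


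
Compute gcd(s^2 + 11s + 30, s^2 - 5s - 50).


Factor each:
  s^2 + 11s + 30 = (s + 5)(s + 6)
  s^2 - 5s - 50 = (s + 5)(s - 10)
Common monic factor: s + 5


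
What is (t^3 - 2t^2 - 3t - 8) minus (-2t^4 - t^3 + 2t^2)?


Distribute the minus sign:
  (t^3 - 2t^2 - 3t - 8)
- (-2t^4 - t^3 + 2t^2)
Negate second polynomial: 2t^4 + t^3 - 2t^2
Add: 2t^4 + 2t^3 - 4t^2 - 3t - 8


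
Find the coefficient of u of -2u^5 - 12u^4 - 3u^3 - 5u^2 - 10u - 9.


Read off the coefficient of u: -10


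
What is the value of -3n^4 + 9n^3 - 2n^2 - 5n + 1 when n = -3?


Using direct substitution:
  -3 * (-3)^4 = -243
  9 * (-3)^3 = -243
  -2 * (-3)^2 = -18
  -5 * (-3)^1 = 15
  constant: 1
Sum = -243 - 243 - 18 + 15 + 1 = -488


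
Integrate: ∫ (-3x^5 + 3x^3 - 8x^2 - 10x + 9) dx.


Reverse power rule on each term:
  ∫ -3x^5 dx = -(1/2)x^6
  ∫ 3x^3 dx = (3/4)x^4
  ∫ -8x^2 dx = -(8/3)x^3
  ∫ -10x dx = -5x^2
  ∫ 9 dx = 9x
F(x) = -(1/2)x^6 + (3/4)x^4 - (8/3)x^3 - 5x^2 + 9x + C


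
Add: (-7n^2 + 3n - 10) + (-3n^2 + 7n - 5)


Align terms by degree and add:
  -7n^2 + 3n - 10
  -3n^2 + 7n - 5
= -10n^2 + 10n - 15


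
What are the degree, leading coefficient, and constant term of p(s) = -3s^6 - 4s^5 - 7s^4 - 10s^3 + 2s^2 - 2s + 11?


Highest power of s is 6, with coefficient -3. Constant term is 11.
Degree = 6, leading coefficient = -3, constant term = 11


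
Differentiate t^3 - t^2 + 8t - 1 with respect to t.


Apply the power rule term by term:
  d/dt(t^3) = 3t^2
  d/dt(-t^2) = -2t
  d/dt(8t) = 8
  d/dt(-1) = 0
p'(t) = 3t^2 - 2t + 8


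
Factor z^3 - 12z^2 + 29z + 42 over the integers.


Try integer roots (divisors of 42). z=-1: p(-1)=0.
Divide out (z + 1): quotient is z^2 - 13z + 42.
Factor the quadratic: (z - 6)(z - 7)
Result: (z + 1)(z - 6)(z - 7)


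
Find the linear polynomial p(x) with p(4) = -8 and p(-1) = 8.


p(x) = mx + b. Using p(4)=-8, p(-1)=8:
m = (-8 - 8)/(4 + 1) = -16/5 = -16/5
b = -8 - m*(4) = -8 + 64/5 = 24/5
p(x) = -(16/5)x + (24/5)


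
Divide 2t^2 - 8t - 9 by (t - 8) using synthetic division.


Synthetic division with c = 8. Coefficients: 2, -8, -9
Bring down 2.
  2 * 8 = 16; 16 - 8 = 8
  8 * 8 = 64; 64 - 9 = 55
Quotient: 2t + 8, Remainder: 55


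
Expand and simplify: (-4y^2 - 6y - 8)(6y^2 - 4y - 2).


Distribute each term of the first polynomial:
  (-4y^2)(6y^2 - 4y - 2) = -24y^4 + 16y^3 + 8y^2
  (-6y)(6y^2 - 4y - 2) = -36y^3 + 24y^2 + 12y
  (-8)(6y^2 - 4y - 2) = -48y^2 + 32y + 16
Sum: -24y^4 - 20y^3 - 16y^2 + 44y + 16


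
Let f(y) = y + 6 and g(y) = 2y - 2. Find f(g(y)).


Substitute g(y) into f:
f(g(y)) = 1*(2y - 2) + 6
Expand and combine: 2y + 4


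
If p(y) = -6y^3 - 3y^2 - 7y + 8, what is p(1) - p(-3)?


p(1) = -8
p(-3) = 164
p(1) - p(-3) = -8 - 164 = -172


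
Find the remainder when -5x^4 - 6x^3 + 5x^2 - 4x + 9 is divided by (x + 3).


By the Remainder Theorem, the remainder equals p(-3):
  -5*(-3)^4 = -405
  -6*(-3)^3 = 162
  5*(-3)^2 = 45
  -4*(-3)^1 = 12
  constant: 9
Sum: -405 + 162 + 45 + 12 + 9 = -177


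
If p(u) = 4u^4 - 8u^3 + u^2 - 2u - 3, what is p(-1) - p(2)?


p(-1) = 12
p(2) = -3
p(-1) - p(2) = 12 + 3 = 15


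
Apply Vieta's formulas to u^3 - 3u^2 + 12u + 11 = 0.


Monic cubic u^3+bu^2+cu+d=0: sum=-b, pairwise sum=c, product=-d.
b=-3, c=12, d=11
r1+r2+r3 = 3
r1r2+r1r3+r2r3 = 12
r1r2r3 = -11


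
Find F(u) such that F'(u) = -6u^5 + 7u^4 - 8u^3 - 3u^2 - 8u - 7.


Reverse power rule on each term:
  ∫ -6u^5 du = -u^6
  ∫ 7u^4 du = (7/5)u^5
  ∫ -8u^3 du = -2u^4
  ∫ -3u^2 du = -u^3
  ∫ -8u du = -4u^2
  ∫ -7 du = -7u
F(u) = -u^6 + (7/5)u^5 - 2u^4 - u^3 - 4u^2 - 7u + C


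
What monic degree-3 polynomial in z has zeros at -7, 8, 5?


p(z) = (z + 7)(z - 8)(z - 5)
Expand: z^3 - 6z^2 - 51z + 280


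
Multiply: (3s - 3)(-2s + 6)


Distribute each term of the first polynomial:
  (3s)(-2s + 6) = -6s^2 + 18s
  (-3)(-2s + 6) = 6s - 18
Sum: -6s^2 + 24s - 18


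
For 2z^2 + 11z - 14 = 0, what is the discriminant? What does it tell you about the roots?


D = b^2 - 4ac = (11)^2 - 4(2)(-14) = 121 + 112 = 233
Since D > 0: two distinct irrational roots


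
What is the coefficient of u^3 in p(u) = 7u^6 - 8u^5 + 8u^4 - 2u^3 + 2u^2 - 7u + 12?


Read off the coefficient of u^3: -2


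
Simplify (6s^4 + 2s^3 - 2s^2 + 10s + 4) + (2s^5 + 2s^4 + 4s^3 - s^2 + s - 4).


Align terms by degree and add:
  6s^4 + 2s^3 - 2s^2 + 10s + 4
+ 2s^5 + 2s^4 + 4s^3 - s^2 + s - 4
= 2s^5 + 8s^4 + 6s^3 - 3s^2 + 11s


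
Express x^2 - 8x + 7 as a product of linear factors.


Roots satisfy r1 + r2 = -b/a = 8 and r1*r2 = c/a = 7.
So r1 = 7, r2 = 1.
x^2 - 8x + 7 = (x - r1)(x - r2) = (x - 7)(x - 1)


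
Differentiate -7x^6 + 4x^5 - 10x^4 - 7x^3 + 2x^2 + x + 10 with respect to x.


Apply the power rule term by term:
  d/dx(-7x^6) = -42x^5
  d/dx(4x^5) = 20x^4
  d/dx(-10x^4) = -40x^3
  d/dx(-7x^3) = -21x^2
  d/dx(2x^2) = 4x
  d/dx(x) = 1
  d/dx(10) = 0
p'(x) = -42x^5 + 20x^4 - 40x^3 - 21x^2 + 4x + 1


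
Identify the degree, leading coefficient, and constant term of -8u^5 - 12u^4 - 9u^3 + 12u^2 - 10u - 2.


Highest power of u is 5, with coefficient -8. Constant term is -2.
Degree = 5, leading coefficient = -8, constant term = -2


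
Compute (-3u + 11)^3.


Expand (-3u + 11)^3 by repeated multiplication:
  (-3u + 11)^2 = 9u^2 - 66u + 121
= -27u^3 + 297u^2 - 1089u + 1331


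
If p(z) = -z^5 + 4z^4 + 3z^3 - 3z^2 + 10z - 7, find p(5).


Using direct substitution:
  -1 * (5)^5 = -3125
  4 * (5)^4 = 2500
  3 * (5)^3 = 375
  -3 * (5)^2 = -75
  10 * (5)^1 = 50
  constant: -7
Sum = -3125 + 2500 + 375 - 75 + 50 - 7 = -282


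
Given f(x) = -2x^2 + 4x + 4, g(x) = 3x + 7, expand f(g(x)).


Substitute g(x) into f:
f(g(x)) = -2*(3x + 7)^2 + 4*(3x + 7) + 4
(3x + 7)^2 = 9x^2 + 42x + 49
Expand and combine: -18x^2 - 72x - 66


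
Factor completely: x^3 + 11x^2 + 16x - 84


Try integer roots (divisors of -84). x=-6: p(-6)=0.
Divide out (x + 6): quotient is x^2 + 5x - 14.
Factor the quadratic: (x - 2)(x + 7)
Result: (x + 6)(x - 2)(x + 7)


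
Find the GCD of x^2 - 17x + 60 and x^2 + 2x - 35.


Factor each:
  x^2 - 17x + 60 = (x - 5)(x - 12)
  x^2 + 2x - 35 = (x - 5)(x + 7)
Common monic factor: x - 5


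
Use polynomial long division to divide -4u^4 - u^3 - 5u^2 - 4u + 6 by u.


(-4u^4 - u^3 - 5u^2 - 4u + 6) / (u)
Step 1: -4u^3 * (u) = -4u^4; subtract.
Step 2: -u^2 * (u) = -u^3; subtract.
Step 3: -5u * (u) = -5u^2; subtract.
Step 4: -4 * (u) = -4u; subtract.
Quotient: -4u^3 - u^2 - 5u - 4, Remainder: 6


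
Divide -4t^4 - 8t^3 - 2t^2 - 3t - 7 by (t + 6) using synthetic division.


Synthetic division with c = -6. Coefficients: -4, -8, -2, -3, -7
Bring down -4.
  -4 * -6 = 24; 24 - 8 = 16
  16 * -6 = -96; -96 - 2 = -98
  -98 * -6 = 588; 588 - 3 = 585
  585 * -6 = -3510; -3510 - 7 = -3517
Quotient: -4t^3 + 16t^2 - 98t + 585, Remainder: -3517


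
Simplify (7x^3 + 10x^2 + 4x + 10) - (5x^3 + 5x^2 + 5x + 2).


Distribute the minus sign:
  (7x^3 + 10x^2 + 4x + 10)
- (5x^3 + 5x^2 + 5x + 2)
Negate second polynomial: -5x^3 - 5x^2 - 5x - 2
Add: 2x^3 + 5x^2 - x + 8


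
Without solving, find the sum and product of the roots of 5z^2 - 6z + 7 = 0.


For az^2+bz+c=0: sum = -b/a, product = c/a.
a=5, b=-6, c=7
Sum = -(-6)/5 = 6/5
Product = (7)/5 = 7/5


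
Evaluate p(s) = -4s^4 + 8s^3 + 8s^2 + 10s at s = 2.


Using direct substitution:
  -4 * (2)^4 = -64
  8 * (2)^3 = 64
  8 * (2)^2 = 32
  10 * (2)^1 = 20
  constant: 0
Sum = -64 + 64 + 32 + 20 + 0 = 52


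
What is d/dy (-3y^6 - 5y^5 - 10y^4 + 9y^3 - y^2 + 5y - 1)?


Apply the power rule term by term:
  d/dy(-3y^6) = -18y^5
  d/dy(-5y^5) = -25y^4
  d/dy(-10y^4) = -40y^3
  d/dy(9y^3) = 27y^2
  d/dy(-y^2) = -2y
  d/dy(5y) = 5
  d/dy(-1) = 0
p'(y) = -18y^5 - 25y^4 - 40y^3 + 27y^2 - 2y + 5


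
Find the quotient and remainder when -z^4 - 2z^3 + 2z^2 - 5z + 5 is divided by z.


(-z^4 - 2z^3 + 2z^2 - 5z + 5) / (z)
Step 1: -z^3 * (z) = -z^4; subtract.
Step 2: -2z^2 * (z) = -2z^3; subtract.
Step 3: 2z * (z) = 2z^2; subtract.
Step 4: -5 * (z) = -5z; subtract.
Quotient: -z^3 - 2z^2 + 2z - 5, Remainder: 5


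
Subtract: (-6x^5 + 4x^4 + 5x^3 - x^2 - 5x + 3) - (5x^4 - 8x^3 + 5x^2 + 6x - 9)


Distribute the minus sign:
  (-6x^5 + 4x^4 + 5x^3 - x^2 - 5x + 3)
- (5x^4 - 8x^3 + 5x^2 + 6x - 9)
Negate second polynomial: -5x^4 + 8x^3 - 5x^2 - 6x + 9
Add: -6x^5 - x^4 + 13x^3 - 6x^2 - 11x + 12


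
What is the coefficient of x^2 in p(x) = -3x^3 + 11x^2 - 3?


Read off the coefficient of x^2: 11


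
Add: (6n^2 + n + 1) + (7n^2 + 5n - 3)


Align terms by degree and add:
  6n^2 + n + 1
+ 7n^2 + 5n - 3
= 13n^2 + 6n - 2


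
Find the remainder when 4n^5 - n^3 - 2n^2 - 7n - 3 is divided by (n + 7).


By the Remainder Theorem, the remainder equals p(-7):
  4*(-7)^5 = -67228
  0*(-7)^4 = 0
  -1*(-7)^3 = 343
  -2*(-7)^2 = -98
  -7*(-7)^1 = 49
  constant: -3
Sum: -67228 + 0 + 343 - 98 + 49 - 3 = -66937


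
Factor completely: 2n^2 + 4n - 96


Roots satisfy r1 + r2 = -b/a = -2 and r1*r2 = c/a = -48.
So r1 = 6, r2 = -8.
2n^2 + 4n - 96 = 2(n - r1)(n - r2) = 2(n - 6)(n + 8)


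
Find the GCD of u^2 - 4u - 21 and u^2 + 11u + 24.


Factor each:
  u^2 - 4u - 21 = (u + 3)(u - 7)
  u^2 + 11u + 24 = (u + 3)(u + 8)
Common monic factor: u + 3


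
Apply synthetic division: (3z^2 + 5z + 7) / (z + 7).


Synthetic division with c = -7. Coefficients: 3, 5, 7
Bring down 3.
  3 * -7 = -21; -21 + 5 = -16
  -16 * -7 = 112; 112 + 7 = 119
Quotient: 3z - 16, Remainder: 119


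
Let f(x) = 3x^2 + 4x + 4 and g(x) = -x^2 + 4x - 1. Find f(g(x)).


Substitute g(x) into f:
f(g(x)) = 3*(-x^2 + 4x - 1)^2 + 4*(-x^2 + 4x - 1) + 4
(-x^2 + 4x - 1)^2 = x^4 - 8x^3 + 18x^2 - 8x + 1
Expand and combine: 3x^4 - 24x^3 + 50x^2 - 8x + 3


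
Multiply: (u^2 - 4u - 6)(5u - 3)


Distribute each term of the first polynomial:
  (u^2)(5u - 3) = 5u^3 - 3u^2
  (-4u)(5u - 3) = -20u^2 + 12u
  (-6)(5u - 3) = -30u + 18
Sum: 5u^3 - 23u^2 - 18u + 18


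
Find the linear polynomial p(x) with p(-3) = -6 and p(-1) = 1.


p(x) = mx + b. Using p(-3)=-6, p(-1)=1:
m = (-6 - 1)/(-3 + 1) = -7/-2 = 7/2
b = -6 - m*(-3) = -6 + 21/2 = 9/2
p(x) = (7/2)x + (9/2)


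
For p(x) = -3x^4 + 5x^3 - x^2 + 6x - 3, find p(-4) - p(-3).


p(-4) = -1131
p(-3) = -408
p(-4) - p(-3) = -1131 + 408 = -723


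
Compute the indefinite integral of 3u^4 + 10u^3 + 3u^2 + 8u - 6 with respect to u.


Reverse power rule on each term:
  ∫ 3u^4 du = (3/5)u^5
  ∫ 10u^3 du = (5/2)u^4
  ∫ 3u^2 du = u^3
  ∫ 8u du = 4u^2
  ∫ -6 du = -6u
F(u) = (3/5)u^5 + (5/2)u^4 + u^3 + 4u^2 - 6u + C


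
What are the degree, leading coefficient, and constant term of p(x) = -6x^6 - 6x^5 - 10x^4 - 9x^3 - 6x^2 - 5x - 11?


Highest power of x is 6, with coefficient -6. Constant term is -11.
Degree = 6, leading coefficient = -6, constant term = -11


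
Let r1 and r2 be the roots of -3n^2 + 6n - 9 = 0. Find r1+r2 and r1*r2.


For an^2+bn+c=0: sum = -b/a, product = c/a.
a=-3, b=6, c=-9
Sum = -(6)/-3 = 2
Product = (-9)/-3 = 3


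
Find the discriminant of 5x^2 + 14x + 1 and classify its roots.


D = b^2 - 4ac = (14)^2 - 4(5)(1) = 196 - 20 = 176
Since D > 0: two distinct irrational roots


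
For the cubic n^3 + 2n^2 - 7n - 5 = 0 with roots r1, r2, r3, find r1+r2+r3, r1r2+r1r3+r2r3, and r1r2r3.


Monic cubic n^3+bn^2+cn+d=0: sum=-b, pairwise sum=c, product=-d.
b=2, c=-7, d=-5
r1+r2+r3 = -2
r1r2+r1r3+r2r3 = -7
r1r2r3 = 5


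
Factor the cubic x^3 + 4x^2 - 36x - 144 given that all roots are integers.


Try integer roots (divisors of -144). x=-6: p(-6)=0.
Divide out (x + 6): quotient is x^2 - 2x - 24.
Factor the quadratic: (x + 4)(x - 6)
Result: (x + 6)(x + 4)(x - 6)


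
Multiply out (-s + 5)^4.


Expand (-s + 5)^4 by repeated multiplication:
  (-s + 5)^2 = s^2 - 10s + 25
  (-s + 5)^3 = -s^3 + 15s^2 - 75s + 125
= s^4 - 20s^3 + 150s^2 - 500s + 625


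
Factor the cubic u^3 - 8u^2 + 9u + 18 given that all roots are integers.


Try integer roots (divisors of 18). u=-1: p(-1)=0.
Divide out (u + 1): quotient is u^2 - 9u + 18.
Factor the quadratic: (u - 3)(u - 6)
Result: (u + 1)(u - 3)(u - 6)


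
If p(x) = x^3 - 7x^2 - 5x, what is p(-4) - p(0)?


p(-4) = -156
p(0) = 0
p(-4) - p(0) = -156 = -156


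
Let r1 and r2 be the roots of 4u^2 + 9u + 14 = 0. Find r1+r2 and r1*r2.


For au^2+bu+c=0: sum = -b/a, product = c/a.
a=4, b=9, c=14
Sum = -(9)/4 = -9/4
Product = (14)/4 = 7/2


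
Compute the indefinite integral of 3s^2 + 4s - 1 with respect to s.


Reverse power rule on each term:
  ∫ 3s^2 ds = s^3
  ∫ 4s ds = 2s^2
  ∫ -1 ds = -s
F(s) = s^3 + 2s^2 - s + C


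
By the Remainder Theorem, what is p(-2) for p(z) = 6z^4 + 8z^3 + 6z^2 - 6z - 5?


By the Remainder Theorem, the remainder equals p(-2):
  6*(-2)^4 = 96
  8*(-2)^3 = -64
  6*(-2)^2 = 24
  -6*(-2)^1 = 12
  constant: -5
Sum: 96 - 64 + 24 + 12 - 5 = 63


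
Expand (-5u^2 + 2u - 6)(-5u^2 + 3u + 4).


Distribute each term of the first polynomial:
  (-5u^2)(-5u^2 + 3u + 4) = 25u^4 - 15u^3 - 20u^2
  (2u)(-5u^2 + 3u + 4) = -10u^3 + 6u^2 + 8u
  (-6)(-5u^2 + 3u + 4) = 30u^2 - 18u - 24
Sum: 25u^4 - 25u^3 + 16u^2 - 10u - 24


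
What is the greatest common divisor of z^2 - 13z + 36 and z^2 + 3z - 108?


Factor each:
  z^2 - 13z + 36 = (z - 9)(z - 4)
  z^2 + 3z - 108 = (z - 9)(z + 12)
Common monic factor: z - 9


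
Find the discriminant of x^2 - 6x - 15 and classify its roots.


D = b^2 - 4ac = (-6)^2 - 4(1)(-15) = 36 + 60 = 96
Since D > 0: two distinct irrational roots


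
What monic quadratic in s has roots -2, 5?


p(s) = (s + 2)(s - 5)
Expand: s^2 - 3s - 10


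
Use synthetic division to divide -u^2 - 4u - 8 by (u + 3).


Synthetic division with c = -3. Coefficients: -1, -4, -8
Bring down -1.
  -1 * -3 = 3; 3 - 4 = -1
  -1 * -3 = 3; 3 - 8 = -5
Quotient: -u - 1, Remainder: -5


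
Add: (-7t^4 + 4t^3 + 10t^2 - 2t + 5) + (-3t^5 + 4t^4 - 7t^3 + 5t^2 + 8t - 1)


Align terms by degree and add:
  -7t^4 + 4t^3 + 10t^2 - 2t + 5
  -3t^5 + 4t^4 - 7t^3 + 5t^2 + 8t - 1
= -3t^5 - 3t^4 - 3t^3 + 15t^2 + 6t + 4


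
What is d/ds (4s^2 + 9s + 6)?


Apply the power rule term by term:
  d/ds(4s^2) = 8s
  d/ds(9s) = 9
  d/ds(6) = 0
p'(s) = 8s + 9


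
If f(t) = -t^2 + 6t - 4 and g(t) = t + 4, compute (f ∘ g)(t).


Substitute g(t) into f:
f(g(t)) = -1*(t + 4)^2 + 6*(t + 4) + (-4)
(t + 4)^2 = t^2 + 8t + 16
Expand and combine: -t^2 - 2t + 4


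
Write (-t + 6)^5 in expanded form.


Expand (-t + 6)^5 by repeated multiplication:
  (-t + 6)^2 = t^2 - 12t + 36
  (-t + 6)^3 = -t^3 + 18t^2 - 108t + 216
  (-t + 6)^4 = t^4 - 24t^3 + 216t^2 - 864t + 1296
= -t^5 + 30t^4 - 360t^3 + 2160t^2 - 6480t + 7776


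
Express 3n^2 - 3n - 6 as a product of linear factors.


Roots satisfy r1 + r2 = -b/a = 1 and r1*r2 = c/a = -2.
So r1 = 2, r2 = -1.
3n^2 - 3n - 6 = 3(n - r1)(n - r2) = 3(n - 2)(n + 1)


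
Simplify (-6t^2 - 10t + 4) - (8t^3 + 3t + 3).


Distribute the minus sign:
  (-6t^2 - 10t + 4)
- (8t^3 + 3t + 3)
Negate second polynomial: -8t^3 - 3t - 3
Add: -8t^3 - 6t^2 - 13t + 1


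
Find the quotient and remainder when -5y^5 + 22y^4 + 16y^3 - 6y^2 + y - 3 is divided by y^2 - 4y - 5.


(-5y^5 + 22y^4 + 16y^3 - 6y^2 + y - 3) / (y^2 - 4y - 5)
Step 1: -5y^3 * (y^2 - 4y - 5) = -5y^5 + 20y^4 + 25y^3; subtract.
Step 2: 2y^2 * (y^2 - 4y - 5) = 2y^4 - 8y^3 - 10y^2; subtract.
Step 3: -y * (y^2 - 4y - 5) = -y^3 + 4y^2 + 5y; subtract.
Step 4: 0 * (y^2 - 4y - 5) = 0; subtract.
Quotient: -5y^3 + 2y^2 - y, Remainder: -4y - 3


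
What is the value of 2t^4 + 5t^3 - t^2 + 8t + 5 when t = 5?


Using direct substitution:
  2 * (5)^4 = 1250
  5 * (5)^3 = 625
  -1 * (5)^2 = -25
  8 * (5)^1 = 40
  constant: 5
Sum = 1250 + 625 - 25 + 40 + 5 = 1895


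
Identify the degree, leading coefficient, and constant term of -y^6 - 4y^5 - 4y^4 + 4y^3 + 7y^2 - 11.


Highest power of y is 6, with coefficient -1. Constant term is -11.
Degree = 6, leading coefficient = -1, constant term = -11


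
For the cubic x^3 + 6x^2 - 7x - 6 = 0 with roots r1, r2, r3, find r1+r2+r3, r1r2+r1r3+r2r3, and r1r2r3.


Monic cubic x^3+bx^2+cx+d=0: sum=-b, pairwise sum=c, product=-d.
b=6, c=-7, d=-6
r1+r2+r3 = -6
r1r2+r1r3+r2r3 = -7
r1r2r3 = 6


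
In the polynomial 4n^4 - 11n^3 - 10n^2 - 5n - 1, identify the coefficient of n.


Read off the coefficient of n: -5


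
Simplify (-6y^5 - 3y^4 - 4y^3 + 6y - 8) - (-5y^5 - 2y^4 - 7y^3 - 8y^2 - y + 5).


Distribute the minus sign:
  (-6y^5 - 3y^4 - 4y^3 + 6y - 8)
- (-5y^5 - 2y^4 - 7y^3 - 8y^2 - y + 5)
Negate second polynomial: 5y^5 + 2y^4 + 7y^3 + 8y^2 + y - 5
Add: -y^5 - y^4 + 3y^3 + 8y^2 + 7y - 13


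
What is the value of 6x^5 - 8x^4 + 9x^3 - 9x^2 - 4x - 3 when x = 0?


Using direct substitution:
  6 * (0)^5 = 0
  -8 * (0)^4 = 0
  9 * (0)^3 = 0
  -9 * (0)^2 = 0
  -4 * (0)^1 = 0
  constant: -3
Sum = 0 + 0 + 0 + 0 + 0 - 3 = -3


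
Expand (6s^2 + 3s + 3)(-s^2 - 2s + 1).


Distribute each term of the first polynomial:
  (6s^2)(-s^2 - 2s + 1) = -6s^4 - 12s^3 + 6s^2
  (3s)(-s^2 - 2s + 1) = -3s^3 - 6s^2 + 3s
  (3)(-s^2 - 2s + 1) = -3s^2 - 6s + 3
Sum: -6s^4 - 15s^3 - 3s^2 - 3s + 3


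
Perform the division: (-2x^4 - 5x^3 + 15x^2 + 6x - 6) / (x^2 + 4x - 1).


(-2x^4 - 5x^3 + 15x^2 + 6x - 6) / (x^2 + 4x - 1)
Step 1: -2x^2 * (x^2 + 4x - 1) = -2x^4 - 8x^3 + 2x^2; subtract.
Step 2: 3x * (x^2 + 4x - 1) = 3x^3 + 12x^2 - 3x; subtract.
Step 3: 1 * (x^2 + 4x - 1) = x^2 + 4x - 1; subtract.
Quotient: -2x^2 + 3x + 1, Remainder: 5x - 5
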